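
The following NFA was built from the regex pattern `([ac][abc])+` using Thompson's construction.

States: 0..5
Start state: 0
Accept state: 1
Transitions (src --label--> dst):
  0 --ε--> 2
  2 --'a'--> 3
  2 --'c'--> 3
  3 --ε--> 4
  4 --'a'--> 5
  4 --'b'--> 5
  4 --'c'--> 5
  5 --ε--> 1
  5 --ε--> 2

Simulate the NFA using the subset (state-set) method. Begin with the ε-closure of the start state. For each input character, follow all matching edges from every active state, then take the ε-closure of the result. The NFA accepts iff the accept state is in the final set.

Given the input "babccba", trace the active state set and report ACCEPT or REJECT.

Answer: REJECT

Steps:
initial (ε-close {0}): {0,2}
'b' @ 1: {}  — state set empty
rest 'abccba' ignored (set empty)
end set {} — state 1 not in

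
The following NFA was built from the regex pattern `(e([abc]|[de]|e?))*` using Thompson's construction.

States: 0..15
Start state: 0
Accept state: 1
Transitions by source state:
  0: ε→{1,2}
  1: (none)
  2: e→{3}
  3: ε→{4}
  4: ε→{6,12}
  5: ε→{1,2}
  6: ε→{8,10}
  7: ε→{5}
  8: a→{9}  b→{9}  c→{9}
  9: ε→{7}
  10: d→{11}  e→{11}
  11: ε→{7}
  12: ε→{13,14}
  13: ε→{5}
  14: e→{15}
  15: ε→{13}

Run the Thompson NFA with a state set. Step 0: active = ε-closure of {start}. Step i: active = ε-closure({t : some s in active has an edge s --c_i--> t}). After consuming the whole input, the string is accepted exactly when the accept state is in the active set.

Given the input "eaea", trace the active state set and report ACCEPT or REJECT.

S₀ = ε-closure({0}) = {0,1,2}
'e' @ 1: {1,2,3,4,5,6,8,10,12,13,14}  (accept∈set)
'a' @ 2: {1,2,5,7,9}  (accept∈set)
'e' @ 3: {1,2,3,4,5,6,8,10,12,13,14}  (accept∈set)
'a' @ 4: {1,2,5,7,9}  (accept∈set)
final: {1,2,5,7,9}; accept 1 in set

Answer: ACCEPT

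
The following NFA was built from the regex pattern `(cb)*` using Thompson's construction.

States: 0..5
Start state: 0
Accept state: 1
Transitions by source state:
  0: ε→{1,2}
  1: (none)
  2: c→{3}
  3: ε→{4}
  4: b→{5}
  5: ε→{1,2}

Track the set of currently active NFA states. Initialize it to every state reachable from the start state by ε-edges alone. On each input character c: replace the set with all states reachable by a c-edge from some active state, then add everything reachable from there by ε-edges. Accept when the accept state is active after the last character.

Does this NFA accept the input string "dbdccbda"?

Answer: REJECT

Steps:
S₀ = ε-closure({0}) = {0,1,2}
'd' @ 1: {}  — no active states
rest 'bdccbda' ignored (set empty)
final: {}; accept 1 not in set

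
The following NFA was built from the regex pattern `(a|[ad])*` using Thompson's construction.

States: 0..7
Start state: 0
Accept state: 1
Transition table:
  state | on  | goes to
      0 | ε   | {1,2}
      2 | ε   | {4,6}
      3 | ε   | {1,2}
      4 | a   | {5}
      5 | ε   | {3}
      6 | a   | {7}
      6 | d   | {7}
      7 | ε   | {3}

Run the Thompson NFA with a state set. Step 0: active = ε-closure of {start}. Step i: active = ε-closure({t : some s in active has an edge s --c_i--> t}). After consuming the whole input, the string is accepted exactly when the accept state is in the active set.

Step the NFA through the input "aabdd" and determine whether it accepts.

start: ε-closure({0}) = {0,1,2,4,6}
'a' @ 1: {1,2,3,4,5,6,7}  (accept∈set)
'a' @ 2: {1,2,3,4,5,6,7}  (accept∈set)
'b' @ 3: {}  — no active states
rest 'dd' ignored (set empty)
final: {}; accept 1 not in set

Answer: REJECT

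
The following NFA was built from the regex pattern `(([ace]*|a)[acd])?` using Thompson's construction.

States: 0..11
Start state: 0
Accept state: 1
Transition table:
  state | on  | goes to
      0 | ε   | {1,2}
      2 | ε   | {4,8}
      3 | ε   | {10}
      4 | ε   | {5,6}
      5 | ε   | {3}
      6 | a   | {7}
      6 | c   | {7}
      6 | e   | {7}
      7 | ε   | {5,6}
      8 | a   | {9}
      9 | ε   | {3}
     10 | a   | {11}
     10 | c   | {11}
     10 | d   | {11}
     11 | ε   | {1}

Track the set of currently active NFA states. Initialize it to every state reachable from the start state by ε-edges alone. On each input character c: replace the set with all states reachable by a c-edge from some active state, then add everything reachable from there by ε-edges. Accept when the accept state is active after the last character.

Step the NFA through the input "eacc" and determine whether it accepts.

Answer: ACCEPT

Derivation:
start: ε-closure({0}) = {0,1,2,3,4,5,6,8,10}
'e' @ 1: {3,5,6,7,10}
'a' @ 2: {1,3,5,6,7,10,11}  [accepting]
'c' @ 3: {1,3,5,6,7,10,11}  [accepting]
'c' @ 4: {1,3,5,6,7,10,11}  [accepting]
end set {1,3,5,6,7,10,11} — state 1 in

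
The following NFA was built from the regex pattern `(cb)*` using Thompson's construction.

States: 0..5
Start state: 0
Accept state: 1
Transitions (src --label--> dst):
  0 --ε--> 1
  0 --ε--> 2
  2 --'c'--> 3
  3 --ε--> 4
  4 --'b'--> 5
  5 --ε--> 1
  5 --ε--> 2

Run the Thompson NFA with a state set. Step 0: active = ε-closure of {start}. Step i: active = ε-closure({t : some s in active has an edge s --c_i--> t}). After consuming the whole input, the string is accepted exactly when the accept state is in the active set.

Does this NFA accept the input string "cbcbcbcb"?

Answer: ACCEPT

Derivation:
start: ε-closure({0}) = {0,1,2}
'c' @ 1: {3,4}
'b' @ 2: {1,2,5}  ✓accept
'c' @ 3: {3,4}
'b' @ 4: {1,2,5}  ✓accept
'c' @ 5: {3,4}
'b' @ 6: {1,2,5}  ✓accept
'c' @ 7: {3,4}
'b' @ 8: {1,2,5}  ✓accept
after full input: {1,2,5}  (accept=1 in)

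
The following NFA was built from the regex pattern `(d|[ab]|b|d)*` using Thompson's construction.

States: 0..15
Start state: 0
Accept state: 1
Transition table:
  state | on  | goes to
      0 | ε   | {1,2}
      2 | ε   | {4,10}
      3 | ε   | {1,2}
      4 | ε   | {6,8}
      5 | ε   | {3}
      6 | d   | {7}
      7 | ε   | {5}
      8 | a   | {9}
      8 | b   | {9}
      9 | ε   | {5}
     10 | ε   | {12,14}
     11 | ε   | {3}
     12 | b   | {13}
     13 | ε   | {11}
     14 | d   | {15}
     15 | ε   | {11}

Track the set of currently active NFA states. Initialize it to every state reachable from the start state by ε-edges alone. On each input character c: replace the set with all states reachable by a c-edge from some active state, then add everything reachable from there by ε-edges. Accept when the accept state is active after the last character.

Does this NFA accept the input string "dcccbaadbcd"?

initial (ε-close {0}): {0,1,2,4,6,8,10,12,14}
'd' @ 1: {1,2,3,4,5,6,7,8,10,11,12,14,15}  ✓accept
'c' @ 2: {}  — state set empty
rest 'ccbaadbcd' ignored (set empty)
after full input: {}  (accept=1 not in)

Answer: REJECT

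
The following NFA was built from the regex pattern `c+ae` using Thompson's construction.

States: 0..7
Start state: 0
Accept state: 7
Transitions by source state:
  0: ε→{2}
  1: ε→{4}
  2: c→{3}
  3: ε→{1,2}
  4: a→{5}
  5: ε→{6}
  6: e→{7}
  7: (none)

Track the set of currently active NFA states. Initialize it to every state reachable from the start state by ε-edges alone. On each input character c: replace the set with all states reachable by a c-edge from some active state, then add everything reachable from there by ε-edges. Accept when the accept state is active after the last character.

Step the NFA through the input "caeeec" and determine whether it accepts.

initial (ε-close {0}): {0,2}
'c' @ 1: {1,2,3,4}
'a' @ 2: {5,6}
'e' @ 3: {7}  (accept∈set)
'e' @ 4: {}  — state set empty
rest 'ec' ignored (set empty)
final: {}; accept 7 not in set

Answer: REJECT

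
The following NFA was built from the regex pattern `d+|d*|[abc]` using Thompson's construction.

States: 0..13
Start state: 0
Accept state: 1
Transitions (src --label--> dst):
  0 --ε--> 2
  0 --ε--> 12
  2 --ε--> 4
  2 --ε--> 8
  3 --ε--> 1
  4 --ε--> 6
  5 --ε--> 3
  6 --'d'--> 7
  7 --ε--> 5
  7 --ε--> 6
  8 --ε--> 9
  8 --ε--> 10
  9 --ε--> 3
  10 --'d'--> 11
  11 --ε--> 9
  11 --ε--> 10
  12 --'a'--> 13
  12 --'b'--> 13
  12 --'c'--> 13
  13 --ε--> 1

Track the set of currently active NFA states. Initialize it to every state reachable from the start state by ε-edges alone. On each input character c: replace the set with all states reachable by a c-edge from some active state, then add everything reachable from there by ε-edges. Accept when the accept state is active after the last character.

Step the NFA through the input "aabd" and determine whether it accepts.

Answer: REJECT

Steps:
S₀ = ε-closure({0}) = {0,1,2,3,4,6,8,9,10,12}
'a' @ 1: {1,13}  (accept∈set)
'a' @ 2: {}  — no active states
rest 'bd' ignored (set empty)
final: {}; accept 1 not in set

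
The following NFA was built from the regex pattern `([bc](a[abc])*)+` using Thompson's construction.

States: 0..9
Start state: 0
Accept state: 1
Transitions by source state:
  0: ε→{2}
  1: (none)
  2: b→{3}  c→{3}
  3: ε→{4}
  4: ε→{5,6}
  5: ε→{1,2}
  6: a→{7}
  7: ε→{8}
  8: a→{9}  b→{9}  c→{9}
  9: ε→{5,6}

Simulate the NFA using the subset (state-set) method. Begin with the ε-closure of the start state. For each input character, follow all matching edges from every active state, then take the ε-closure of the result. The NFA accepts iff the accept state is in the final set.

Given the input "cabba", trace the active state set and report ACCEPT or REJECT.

start: ε-closure({0}) = {0,2}
'c' @ 1: {1,2,3,4,5,6}  [accepting]
'a' @ 2: {7,8}
'b' @ 3: {1,2,5,6,9}  [accepting]
'b' @ 4: {1,2,3,4,5,6}  [accepting]
'a' @ 5: {7,8}
after full input: {7,8}  (accept=1 not in)

Answer: REJECT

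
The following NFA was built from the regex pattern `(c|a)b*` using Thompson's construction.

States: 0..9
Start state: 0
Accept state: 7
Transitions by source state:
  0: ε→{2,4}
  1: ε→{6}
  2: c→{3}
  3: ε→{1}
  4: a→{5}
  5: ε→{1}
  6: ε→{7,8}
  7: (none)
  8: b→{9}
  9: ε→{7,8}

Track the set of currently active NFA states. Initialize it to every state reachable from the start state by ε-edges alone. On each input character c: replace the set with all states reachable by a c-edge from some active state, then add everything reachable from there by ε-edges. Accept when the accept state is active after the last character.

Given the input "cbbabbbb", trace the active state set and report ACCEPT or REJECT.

start: ε-closure({0}) = {0,2,4}
'c' @ 1: {1,3,6,7,8}  ✓accept
'b' @ 2: {7,8,9}  ✓accept
'b' @ 3: {7,8,9}  ✓accept
'a' @ 4: {}  — state set empty
rest 'bbbb' ignored (set empty)
final: {}; accept 7 not in set

Answer: REJECT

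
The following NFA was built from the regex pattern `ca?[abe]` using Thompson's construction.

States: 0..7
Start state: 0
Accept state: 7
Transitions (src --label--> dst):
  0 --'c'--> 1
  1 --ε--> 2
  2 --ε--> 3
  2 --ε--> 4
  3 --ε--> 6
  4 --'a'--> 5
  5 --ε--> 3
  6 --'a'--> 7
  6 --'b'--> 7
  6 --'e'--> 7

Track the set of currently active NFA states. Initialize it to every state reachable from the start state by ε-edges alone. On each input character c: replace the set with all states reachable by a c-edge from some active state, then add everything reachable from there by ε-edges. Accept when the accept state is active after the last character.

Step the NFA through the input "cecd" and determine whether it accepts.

Answer: REJECT

Steps:
S₀ = ε-closure({0}) = {0}
'c' @ 1: {1,2,3,4,6}
'e' @ 2: {7}  (accept∈set)
'c' @ 3: {}  — dead — no transitions
rest 'd' ignored (set empty)
final: {}; accept 7 not in set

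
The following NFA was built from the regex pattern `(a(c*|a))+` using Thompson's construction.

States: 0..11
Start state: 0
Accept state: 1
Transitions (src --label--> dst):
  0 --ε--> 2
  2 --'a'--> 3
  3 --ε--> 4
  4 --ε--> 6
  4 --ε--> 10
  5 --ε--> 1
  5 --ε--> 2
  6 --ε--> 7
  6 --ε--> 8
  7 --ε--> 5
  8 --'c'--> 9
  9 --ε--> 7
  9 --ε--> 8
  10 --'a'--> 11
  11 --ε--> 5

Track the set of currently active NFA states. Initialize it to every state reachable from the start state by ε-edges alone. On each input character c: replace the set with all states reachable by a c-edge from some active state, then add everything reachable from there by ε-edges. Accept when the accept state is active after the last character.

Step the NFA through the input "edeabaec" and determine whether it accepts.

initial (ε-close {0}): {0,2}
'e' @ 1: {}  — state set empty
rest 'deabaec' ignored (set empty)
end set {} — state 1 not in

Answer: REJECT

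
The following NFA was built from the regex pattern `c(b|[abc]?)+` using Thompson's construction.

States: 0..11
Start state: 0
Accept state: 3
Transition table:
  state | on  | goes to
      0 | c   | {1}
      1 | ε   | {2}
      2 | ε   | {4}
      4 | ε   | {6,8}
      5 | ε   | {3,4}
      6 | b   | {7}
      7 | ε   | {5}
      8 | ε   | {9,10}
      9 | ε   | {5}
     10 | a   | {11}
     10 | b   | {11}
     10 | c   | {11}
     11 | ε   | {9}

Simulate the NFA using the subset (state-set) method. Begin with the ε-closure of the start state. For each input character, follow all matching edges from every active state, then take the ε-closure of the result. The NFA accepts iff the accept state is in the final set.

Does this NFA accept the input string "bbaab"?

Answer: REJECT

Steps:
initial (ε-close {0}): {0}
'b' @ 1: {}  — dead — no transitions
rest 'baab' ignored (set empty)
end set {} — state 3 not in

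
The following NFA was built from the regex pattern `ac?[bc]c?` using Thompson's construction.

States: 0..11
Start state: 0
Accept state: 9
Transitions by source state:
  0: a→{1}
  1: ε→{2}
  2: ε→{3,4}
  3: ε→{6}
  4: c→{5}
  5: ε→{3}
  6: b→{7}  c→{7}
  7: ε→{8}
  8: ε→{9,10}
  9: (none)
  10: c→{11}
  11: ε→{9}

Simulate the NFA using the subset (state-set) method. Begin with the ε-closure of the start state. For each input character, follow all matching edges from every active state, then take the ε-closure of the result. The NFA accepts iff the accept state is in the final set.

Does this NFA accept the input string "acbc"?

Answer: ACCEPT

Trace:
S₀ = ε-closure({0}) = {0}
'a' @ 1: {1,2,3,4,6}
'c' @ 2: {3,5,6,7,8,9,10}  [accepting]
'b' @ 3: {7,8,9,10}  [accepting]
'c' @ 4: {9,11}  [accepting]
end set {9,11} — state 9 in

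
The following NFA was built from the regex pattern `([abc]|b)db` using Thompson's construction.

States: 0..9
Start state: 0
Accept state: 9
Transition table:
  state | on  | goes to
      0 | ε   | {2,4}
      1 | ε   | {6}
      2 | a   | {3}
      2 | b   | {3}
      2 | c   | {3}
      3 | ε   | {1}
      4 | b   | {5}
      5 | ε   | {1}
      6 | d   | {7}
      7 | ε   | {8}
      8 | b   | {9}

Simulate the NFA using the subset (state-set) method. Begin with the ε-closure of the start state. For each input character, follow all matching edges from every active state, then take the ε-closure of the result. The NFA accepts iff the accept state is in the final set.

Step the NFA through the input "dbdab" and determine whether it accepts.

start: ε-closure({0}) = {0,2,4}
'd' @ 1: {}  — no active states
rest 'bdab' ignored (set empty)
after full input: {}  (accept=9 not in)

Answer: REJECT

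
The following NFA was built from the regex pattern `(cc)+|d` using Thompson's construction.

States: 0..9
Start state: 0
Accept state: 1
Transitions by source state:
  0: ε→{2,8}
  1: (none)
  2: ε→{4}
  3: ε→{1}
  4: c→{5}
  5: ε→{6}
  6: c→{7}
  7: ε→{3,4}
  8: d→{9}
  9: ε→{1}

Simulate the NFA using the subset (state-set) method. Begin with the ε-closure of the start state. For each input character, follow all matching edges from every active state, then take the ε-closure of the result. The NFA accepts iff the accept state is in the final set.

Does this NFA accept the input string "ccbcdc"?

Answer: REJECT

Derivation:
initial (ε-close {0}): {0,2,4,8}
'c' @ 1: {5,6}
'c' @ 2: {1,3,4,7}  [accepting]
'b' @ 3: {}  — state set empty
rest 'cdc' ignored (set empty)
final: {}; accept 1 not in set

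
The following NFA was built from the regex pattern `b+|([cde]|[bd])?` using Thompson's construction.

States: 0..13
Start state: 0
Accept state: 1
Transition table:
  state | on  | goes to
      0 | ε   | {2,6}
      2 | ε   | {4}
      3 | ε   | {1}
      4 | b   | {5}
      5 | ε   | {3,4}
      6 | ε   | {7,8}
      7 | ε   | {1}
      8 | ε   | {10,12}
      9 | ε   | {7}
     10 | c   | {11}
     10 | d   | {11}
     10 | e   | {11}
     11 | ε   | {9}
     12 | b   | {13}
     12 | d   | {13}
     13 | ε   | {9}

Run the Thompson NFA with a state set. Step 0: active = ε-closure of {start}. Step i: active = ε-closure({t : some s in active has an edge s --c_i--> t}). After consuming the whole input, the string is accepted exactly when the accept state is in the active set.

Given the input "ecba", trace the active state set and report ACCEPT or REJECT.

Answer: REJECT

Derivation:
initial (ε-close {0}): {0,1,2,4,6,7,8,10,12}
'e' @ 1: {1,7,9,11}  [accepting]
'c' @ 2: {}  — no active states
rest 'ba' ignored (set empty)
after full input: {}  (accept=1 not in)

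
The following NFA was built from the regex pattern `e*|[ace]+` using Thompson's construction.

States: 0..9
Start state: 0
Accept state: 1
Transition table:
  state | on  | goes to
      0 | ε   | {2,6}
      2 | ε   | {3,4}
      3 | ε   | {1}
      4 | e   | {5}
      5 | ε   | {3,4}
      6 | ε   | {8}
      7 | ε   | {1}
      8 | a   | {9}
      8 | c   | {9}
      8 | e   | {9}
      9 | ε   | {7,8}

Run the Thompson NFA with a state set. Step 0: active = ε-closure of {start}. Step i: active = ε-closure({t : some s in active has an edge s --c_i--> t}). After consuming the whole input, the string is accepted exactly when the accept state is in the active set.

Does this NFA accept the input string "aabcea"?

Answer: REJECT

Steps:
initial (ε-close {0}): {0,1,2,3,4,6,8}
'a' @ 1: {1,7,8,9}  [accepting]
'a' @ 2: {1,7,8,9}  [accepting]
'b' @ 3: {}  — state set empty
rest 'cea' ignored (set empty)
end set {} — state 1 not in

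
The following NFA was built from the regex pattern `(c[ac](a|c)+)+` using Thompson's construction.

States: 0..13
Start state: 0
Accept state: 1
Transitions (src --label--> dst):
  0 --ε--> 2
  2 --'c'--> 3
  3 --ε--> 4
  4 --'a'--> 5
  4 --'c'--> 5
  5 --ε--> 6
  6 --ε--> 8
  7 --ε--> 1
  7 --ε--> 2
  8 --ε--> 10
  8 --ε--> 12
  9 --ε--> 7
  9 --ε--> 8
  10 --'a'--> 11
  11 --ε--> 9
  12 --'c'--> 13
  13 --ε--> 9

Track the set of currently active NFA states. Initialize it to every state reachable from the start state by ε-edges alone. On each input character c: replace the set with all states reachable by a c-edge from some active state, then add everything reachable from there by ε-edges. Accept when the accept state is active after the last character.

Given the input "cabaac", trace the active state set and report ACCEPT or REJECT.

Answer: REJECT

Trace:
initial (ε-close {0}): {0,2}
'c' @ 1: {3,4}
'a' @ 2: {5,6,8,10,12}
'b' @ 3: {}  — state set empty
rest 'aac' ignored (set empty)
final: {}; accept 1 not in set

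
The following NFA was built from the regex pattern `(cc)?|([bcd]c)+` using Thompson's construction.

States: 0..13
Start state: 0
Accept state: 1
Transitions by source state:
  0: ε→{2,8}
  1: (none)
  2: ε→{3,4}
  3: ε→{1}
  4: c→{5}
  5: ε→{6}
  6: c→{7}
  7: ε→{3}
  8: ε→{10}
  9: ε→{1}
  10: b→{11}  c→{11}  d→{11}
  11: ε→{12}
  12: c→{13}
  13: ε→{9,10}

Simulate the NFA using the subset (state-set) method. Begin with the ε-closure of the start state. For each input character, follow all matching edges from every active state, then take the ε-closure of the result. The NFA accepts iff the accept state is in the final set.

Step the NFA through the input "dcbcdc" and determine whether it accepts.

Answer: ACCEPT

Derivation:
initial (ε-close {0}): {0,1,2,3,4,8,10}
'd' @ 1: {11,12}
'c' @ 2: {1,9,10,13}  [accepting]
'b' @ 3: {11,12}
'c' @ 4: {1,9,10,13}  [accepting]
'd' @ 5: {11,12}
'c' @ 6: {1,9,10,13}  [accepting]
after full input: {1,9,10,13}  (accept=1 in)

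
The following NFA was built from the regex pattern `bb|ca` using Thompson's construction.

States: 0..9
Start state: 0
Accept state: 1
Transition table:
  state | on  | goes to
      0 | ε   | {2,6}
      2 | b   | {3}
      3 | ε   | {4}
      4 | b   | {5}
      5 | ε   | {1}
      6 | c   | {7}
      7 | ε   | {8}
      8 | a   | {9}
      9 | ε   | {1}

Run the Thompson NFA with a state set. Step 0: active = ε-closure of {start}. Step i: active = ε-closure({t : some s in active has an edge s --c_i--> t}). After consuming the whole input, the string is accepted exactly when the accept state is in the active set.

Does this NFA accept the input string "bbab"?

initial (ε-close {0}): {0,2,6}
'b' @ 1: {3,4}
'b' @ 2: {1,5}  [accepting]
'a' @ 3: {}  — dead — no transitions
rest 'b' ignored (set empty)
after full input: {}  (accept=1 not in)

Answer: REJECT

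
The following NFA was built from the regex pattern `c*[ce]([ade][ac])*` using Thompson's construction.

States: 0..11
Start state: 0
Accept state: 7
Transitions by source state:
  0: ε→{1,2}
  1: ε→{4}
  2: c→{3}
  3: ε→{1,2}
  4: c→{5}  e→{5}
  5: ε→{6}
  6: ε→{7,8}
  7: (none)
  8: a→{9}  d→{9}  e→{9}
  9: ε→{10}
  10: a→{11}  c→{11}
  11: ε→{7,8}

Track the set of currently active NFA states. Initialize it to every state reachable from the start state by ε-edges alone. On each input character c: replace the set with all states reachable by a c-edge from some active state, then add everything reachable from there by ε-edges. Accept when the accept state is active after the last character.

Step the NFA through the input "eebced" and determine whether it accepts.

Answer: REJECT

Derivation:
start: ε-closure({0}) = {0,1,2,4}
'e' @ 1: {5,6,7,8}  [accepting]
'e' @ 2: {9,10}
'b' @ 3: {}  — no active states
rest 'ced' ignored (set empty)
final: {}; accept 7 not in set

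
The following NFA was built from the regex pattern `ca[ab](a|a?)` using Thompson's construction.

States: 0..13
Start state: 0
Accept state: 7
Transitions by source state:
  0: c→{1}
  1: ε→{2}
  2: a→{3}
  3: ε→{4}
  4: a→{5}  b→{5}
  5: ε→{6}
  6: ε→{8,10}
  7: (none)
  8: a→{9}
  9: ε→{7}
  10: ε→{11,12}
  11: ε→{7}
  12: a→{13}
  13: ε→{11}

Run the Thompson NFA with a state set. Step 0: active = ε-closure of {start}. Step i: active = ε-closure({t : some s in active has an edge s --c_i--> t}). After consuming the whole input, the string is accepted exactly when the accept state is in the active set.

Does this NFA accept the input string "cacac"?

S₀ = ε-closure({0}) = {0}
'c' @ 1: {1,2}
'a' @ 2: {3,4}
'c' @ 3: {}  — no active states
rest 'ac' ignored (set empty)
after full input: {}  (accept=7 not in)

Answer: REJECT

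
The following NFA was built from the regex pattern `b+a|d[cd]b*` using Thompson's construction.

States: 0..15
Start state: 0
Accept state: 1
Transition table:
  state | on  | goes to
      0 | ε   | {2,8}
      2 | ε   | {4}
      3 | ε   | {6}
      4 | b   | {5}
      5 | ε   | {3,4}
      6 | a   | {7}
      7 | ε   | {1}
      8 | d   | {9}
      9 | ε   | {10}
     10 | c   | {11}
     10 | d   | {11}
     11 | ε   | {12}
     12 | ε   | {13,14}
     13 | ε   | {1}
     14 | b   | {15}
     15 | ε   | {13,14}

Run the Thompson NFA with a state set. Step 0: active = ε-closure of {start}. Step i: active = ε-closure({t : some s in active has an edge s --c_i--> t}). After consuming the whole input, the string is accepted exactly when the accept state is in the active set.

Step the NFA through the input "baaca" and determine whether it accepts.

S₀ = ε-closure({0}) = {0,2,4,8}
'b' @ 1: {3,4,5,6}
'a' @ 2: {1,7}  [accepting]
'a' @ 3: {}  — no active states
rest 'ca' ignored (set empty)
end set {} — state 1 not in

Answer: REJECT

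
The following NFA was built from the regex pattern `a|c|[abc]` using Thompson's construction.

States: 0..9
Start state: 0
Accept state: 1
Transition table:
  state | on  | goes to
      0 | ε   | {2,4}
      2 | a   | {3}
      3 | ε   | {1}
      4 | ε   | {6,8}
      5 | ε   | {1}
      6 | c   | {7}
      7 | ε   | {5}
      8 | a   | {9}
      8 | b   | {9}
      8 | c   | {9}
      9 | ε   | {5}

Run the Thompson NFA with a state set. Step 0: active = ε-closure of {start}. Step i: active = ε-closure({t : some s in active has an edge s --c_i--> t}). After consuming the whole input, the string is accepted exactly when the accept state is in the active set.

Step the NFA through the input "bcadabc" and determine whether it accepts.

initial (ε-close {0}): {0,2,4,6,8}
'b' @ 1: {1,5,9}  [accepting]
'c' @ 2: {}  — no active states
rest 'adabc' ignored (set empty)
final: {}; accept 1 not in set

Answer: REJECT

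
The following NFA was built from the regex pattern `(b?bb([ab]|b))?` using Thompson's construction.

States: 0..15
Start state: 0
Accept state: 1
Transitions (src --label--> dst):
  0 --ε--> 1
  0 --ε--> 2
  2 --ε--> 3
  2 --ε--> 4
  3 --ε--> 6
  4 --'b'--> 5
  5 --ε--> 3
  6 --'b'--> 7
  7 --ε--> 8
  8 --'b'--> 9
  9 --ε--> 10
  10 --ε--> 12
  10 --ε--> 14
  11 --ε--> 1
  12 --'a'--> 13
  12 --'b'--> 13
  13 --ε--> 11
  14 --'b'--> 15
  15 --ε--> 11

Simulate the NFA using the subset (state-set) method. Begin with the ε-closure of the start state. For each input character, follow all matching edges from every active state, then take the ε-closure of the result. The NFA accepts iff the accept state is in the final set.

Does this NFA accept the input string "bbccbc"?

start: ε-closure({0}) = {0,1,2,3,4,6}
'b' @ 1: {3,5,6,7,8}
'b' @ 2: {7,8,9,10,12,14}
'c' @ 3: {}  — dead — no transitions
rest 'cbc' ignored (set empty)
end set {} — state 1 not in

Answer: REJECT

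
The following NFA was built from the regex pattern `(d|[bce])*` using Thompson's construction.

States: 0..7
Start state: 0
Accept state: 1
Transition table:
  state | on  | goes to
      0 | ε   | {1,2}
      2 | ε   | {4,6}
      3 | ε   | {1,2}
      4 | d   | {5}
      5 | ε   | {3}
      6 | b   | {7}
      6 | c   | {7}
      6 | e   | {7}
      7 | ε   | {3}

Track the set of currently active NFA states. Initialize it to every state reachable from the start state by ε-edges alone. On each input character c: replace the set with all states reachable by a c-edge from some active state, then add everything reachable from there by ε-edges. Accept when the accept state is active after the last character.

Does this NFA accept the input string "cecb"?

initial (ε-close {0}): {0,1,2,4,6}
'c' @ 1: {1,2,3,4,6,7}  [accepting]
'e' @ 2: {1,2,3,4,6,7}  [accepting]
'c' @ 3: {1,2,3,4,6,7}  [accepting]
'b' @ 4: {1,2,3,4,6,7}  [accepting]
final: {1,2,3,4,6,7}; accept 1 in set

Answer: ACCEPT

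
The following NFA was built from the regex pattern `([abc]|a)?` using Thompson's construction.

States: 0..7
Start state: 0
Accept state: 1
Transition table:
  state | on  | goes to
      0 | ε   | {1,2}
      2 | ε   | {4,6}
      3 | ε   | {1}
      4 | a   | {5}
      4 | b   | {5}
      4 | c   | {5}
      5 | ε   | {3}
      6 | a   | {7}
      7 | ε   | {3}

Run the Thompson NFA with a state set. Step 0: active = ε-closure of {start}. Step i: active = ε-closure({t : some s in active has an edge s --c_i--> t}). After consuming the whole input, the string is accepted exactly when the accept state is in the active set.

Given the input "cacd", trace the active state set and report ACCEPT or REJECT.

S₀ = ε-closure({0}) = {0,1,2,4,6}
'c' @ 1: {1,3,5}  (accept∈set)
'a' @ 2: {}  — dead — no transitions
rest 'cd' ignored (set empty)
end set {} — state 1 not in

Answer: REJECT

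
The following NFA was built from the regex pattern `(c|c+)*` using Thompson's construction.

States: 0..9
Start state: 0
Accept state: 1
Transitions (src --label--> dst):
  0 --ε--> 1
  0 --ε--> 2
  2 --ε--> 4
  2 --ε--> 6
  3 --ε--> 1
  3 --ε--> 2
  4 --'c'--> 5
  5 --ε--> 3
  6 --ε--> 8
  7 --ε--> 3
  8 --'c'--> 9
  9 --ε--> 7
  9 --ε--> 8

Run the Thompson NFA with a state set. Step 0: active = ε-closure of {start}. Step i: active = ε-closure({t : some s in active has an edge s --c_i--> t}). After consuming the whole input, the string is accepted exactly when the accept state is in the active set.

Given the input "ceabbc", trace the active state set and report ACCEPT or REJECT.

Answer: REJECT

Trace:
start: ε-closure({0}) = {0,1,2,4,6,8}
'c' @ 1: {1,2,3,4,5,6,7,8,9}  [accepting]
'e' @ 2: {}  — no active states
rest 'abbc' ignored (set empty)
after full input: {}  (accept=1 not in)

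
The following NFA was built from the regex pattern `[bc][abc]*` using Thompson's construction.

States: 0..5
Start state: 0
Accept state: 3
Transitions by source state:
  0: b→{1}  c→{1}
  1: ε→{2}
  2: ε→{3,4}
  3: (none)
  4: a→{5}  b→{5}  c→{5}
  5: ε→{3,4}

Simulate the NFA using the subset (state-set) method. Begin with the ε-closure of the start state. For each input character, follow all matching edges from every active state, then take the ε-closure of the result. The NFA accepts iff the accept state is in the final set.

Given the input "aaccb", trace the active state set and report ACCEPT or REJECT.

initial (ε-close {0}): {0}
'a' @ 1: {}  — no active states
rest 'accb' ignored (set empty)
end set {} — state 3 not in

Answer: REJECT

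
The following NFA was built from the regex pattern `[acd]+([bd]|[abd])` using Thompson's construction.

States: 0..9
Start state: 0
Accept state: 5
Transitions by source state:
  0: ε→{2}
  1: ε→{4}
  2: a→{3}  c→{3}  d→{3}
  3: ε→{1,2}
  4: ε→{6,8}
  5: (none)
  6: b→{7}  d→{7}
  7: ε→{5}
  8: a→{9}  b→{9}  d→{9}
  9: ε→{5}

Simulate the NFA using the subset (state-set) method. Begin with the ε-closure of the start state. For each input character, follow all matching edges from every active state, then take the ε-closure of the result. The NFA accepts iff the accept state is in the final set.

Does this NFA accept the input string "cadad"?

Answer: ACCEPT

Derivation:
initial (ε-close {0}): {0,2}
'c' @ 1: {1,2,3,4,6,8}
'a' @ 2: {1,2,3,4,5,6,8,9}  (accept∈set)
'd' @ 3: {1,2,3,4,5,6,7,8,9}  (accept∈set)
'a' @ 4: {1,2,3,4,5,6,8,9}  (accept∈set)
'd' @ 5: {1,2,3,4,5,6,7,8,9}  (accept∈set)
final: {1,2,3,4,5,6,7,8,9}; accept 5 in set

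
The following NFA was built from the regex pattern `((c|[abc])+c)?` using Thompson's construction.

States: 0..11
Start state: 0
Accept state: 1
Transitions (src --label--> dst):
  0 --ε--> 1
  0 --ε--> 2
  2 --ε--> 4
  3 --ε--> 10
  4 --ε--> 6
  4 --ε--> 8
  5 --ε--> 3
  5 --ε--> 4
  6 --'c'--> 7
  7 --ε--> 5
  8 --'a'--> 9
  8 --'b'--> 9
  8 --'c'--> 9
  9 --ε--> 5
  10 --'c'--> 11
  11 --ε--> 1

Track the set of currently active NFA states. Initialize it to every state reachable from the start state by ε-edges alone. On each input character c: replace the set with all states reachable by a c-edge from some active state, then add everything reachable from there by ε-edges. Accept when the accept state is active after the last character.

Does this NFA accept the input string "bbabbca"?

Answer: REJECT

Trace:
start: ε-closure({0}) = {0,1,2,4,6,8}
'b' @ 1: {3,4,5,6,8,9,10}
'b' @ 2: {3,4,5,6,8,9,10}
'a' @ 3: {3,4,5,6,8,9,10}
'b' @ 4: {3,4,5,6,8,9,10}
'b' @ 5: {3,4,5,6,8,9,10}
'c' @ 6: {1,3,4,5,6,7,8,9,10,11}  (accept∈set)
'a' @ 7: {3,4,5,6,8,9,10}
final: {3,4,5,6,8,9,10}; accept 1 not in set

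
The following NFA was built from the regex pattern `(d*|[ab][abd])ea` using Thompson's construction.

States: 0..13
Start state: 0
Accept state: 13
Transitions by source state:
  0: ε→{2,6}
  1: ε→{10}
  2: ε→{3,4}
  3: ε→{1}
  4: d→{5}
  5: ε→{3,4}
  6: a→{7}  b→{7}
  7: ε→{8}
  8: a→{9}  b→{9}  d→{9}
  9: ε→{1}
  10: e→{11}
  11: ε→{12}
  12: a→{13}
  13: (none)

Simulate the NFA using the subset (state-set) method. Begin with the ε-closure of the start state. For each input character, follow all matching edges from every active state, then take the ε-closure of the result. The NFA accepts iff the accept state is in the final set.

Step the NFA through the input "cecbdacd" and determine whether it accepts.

start: ε-closure({0}) = {0,1,2,3,4,6,10}
'c' @ 1: {}  — state set empty
rest 'ecbdacd' ignored (set empty)
final: {}; accept 13 not in set

Answer: REJECT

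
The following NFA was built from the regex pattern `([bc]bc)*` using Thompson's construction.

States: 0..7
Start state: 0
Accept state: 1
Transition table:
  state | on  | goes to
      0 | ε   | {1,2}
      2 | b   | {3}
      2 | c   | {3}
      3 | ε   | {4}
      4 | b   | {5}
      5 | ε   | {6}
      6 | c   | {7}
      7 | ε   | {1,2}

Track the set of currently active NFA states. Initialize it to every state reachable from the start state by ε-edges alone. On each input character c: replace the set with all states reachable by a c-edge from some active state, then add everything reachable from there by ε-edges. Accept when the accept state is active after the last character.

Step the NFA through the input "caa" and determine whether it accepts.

S₀ = ε-closure({0}) = {0,1,2}
'c' @ 1: {3,4}
'a' @ 2: {}  — dead — no transitions
rest 'a' ignored (set empty)
end set {} — state 1 not in

Answer: REJECT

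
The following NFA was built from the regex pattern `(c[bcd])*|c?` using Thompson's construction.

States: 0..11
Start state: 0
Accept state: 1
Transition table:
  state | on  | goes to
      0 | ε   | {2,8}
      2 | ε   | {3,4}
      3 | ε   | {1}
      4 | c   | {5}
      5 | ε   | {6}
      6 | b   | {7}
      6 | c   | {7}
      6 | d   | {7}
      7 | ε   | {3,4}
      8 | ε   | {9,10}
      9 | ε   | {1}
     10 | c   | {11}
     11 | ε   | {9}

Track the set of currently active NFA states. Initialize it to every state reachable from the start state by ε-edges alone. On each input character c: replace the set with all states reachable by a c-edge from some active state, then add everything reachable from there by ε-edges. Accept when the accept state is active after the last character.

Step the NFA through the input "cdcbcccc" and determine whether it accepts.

Answer: ACCEPT

Steps:
start: ε-closure({0}) = {0,1,2,3,4,8,9,10}
'c' @ 1: {1,5,6,9,11}  [accepting]
'd' @ 2: {1,3,4,7}  [accepting]
'c' @ 3: {5,6}
'b' @ 4: {1,3,4,7}  [accepting]
'c' @ 5: {5,6}
'c' @ 6: {1,3,4,7}  [accepting]
'c' @ 7: {5,6}
'c' @ 8: {1,3,4,7}  [accepting]
final: {1,3,4,7}; accept 1 in set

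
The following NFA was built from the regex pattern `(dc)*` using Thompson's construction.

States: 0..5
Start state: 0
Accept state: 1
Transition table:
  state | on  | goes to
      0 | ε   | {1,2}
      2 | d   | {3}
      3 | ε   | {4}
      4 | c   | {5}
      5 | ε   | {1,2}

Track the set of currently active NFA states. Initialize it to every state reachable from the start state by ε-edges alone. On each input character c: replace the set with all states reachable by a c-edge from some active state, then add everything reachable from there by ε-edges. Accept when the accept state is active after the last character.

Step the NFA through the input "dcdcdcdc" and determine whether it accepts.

Answer: ACCEPT

Steps:
initial (ε-close {0}): {0,1,2}
'd' @ 1: {3,4}
'c' @ 2: {1,2,5}  ✓accept
'd' @ 3: {3,4}
'c' @ 4: {1,2,5}  ✓accept
'd' @ 5: {3,4}
'c' @ 6: {1,2,5}  ✓accept
'd' @ 7: {3,4}
'c' @ 8: {1,2,5}  ✓accept
after full input: {1,2,5}  (accept=1 in)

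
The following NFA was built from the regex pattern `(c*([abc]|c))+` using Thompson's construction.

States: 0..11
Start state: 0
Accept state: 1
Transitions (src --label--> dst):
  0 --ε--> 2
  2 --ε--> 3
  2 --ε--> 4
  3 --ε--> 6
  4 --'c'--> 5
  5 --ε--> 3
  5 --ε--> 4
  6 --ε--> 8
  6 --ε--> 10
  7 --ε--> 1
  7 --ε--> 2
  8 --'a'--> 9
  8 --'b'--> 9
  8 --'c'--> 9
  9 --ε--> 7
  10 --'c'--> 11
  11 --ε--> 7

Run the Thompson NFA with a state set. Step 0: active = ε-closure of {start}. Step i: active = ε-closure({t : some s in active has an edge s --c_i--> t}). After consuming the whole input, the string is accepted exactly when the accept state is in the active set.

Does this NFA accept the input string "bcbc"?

start: ε-closure({0}) = {0,2,3,4,6,8,10}
'b' @ 1: {1,2,3,4,6,7,8,9,10}  ✓accept
'c' @ 2: {1,2,3,4,5,6,7,8,9,10,11}  ✓accept
'b' @ 3: {1,2,3,4,6,7,8,9,10}  ✓accept
'c' @ 4: {1,2,3,4,5,6,7,8,9,10,11}  ✓accept
after full input: {1,2,3,4,5,6,7,8,9,10,11}  (accept=1 in)

Answer: ACCEPT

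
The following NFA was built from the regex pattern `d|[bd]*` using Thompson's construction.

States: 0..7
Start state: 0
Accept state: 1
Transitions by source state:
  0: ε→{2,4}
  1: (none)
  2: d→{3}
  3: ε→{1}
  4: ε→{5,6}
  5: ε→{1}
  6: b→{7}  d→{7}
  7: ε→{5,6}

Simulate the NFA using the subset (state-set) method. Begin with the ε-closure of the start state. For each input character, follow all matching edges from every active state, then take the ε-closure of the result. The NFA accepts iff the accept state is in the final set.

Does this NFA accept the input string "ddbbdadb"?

Answer: REJECT

Trace:
S₀ = ε-closure({0}) = {0,1,2,4,5,6}
'd' @ 1: {1,3,5,6,7}  ✓accept
'd' @ 2: {1,5,6,7}  ✓accept
'b' @ 3: {1,5,6,7}  ✓accept
'b' @ 4: {1,5,6,7}  ✓accept
'd' @ 5: {1,5,6,7}  ✓accept
'a' @ 6: {}  — no active states
rest 'db' ignored (set empty)
final: {}; accept 1 not in set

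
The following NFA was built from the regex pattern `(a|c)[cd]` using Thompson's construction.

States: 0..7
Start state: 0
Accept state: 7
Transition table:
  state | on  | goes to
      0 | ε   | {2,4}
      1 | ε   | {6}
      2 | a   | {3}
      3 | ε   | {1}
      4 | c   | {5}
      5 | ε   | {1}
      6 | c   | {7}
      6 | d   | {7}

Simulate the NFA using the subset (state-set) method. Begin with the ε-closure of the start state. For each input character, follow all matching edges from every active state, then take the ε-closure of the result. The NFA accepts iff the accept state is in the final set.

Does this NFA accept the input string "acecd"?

Answer: REJECT

Derivation:
S₀ = ε-closure({0}) = {0,2,4}
'a' @ 1: {1,3,6}
'c' @ 2: {7}  ✓accept
'e' @ 3: {}  — state set empty
rest 'cd' ignored (set empty)
after full input: {}  (accept=7 not in)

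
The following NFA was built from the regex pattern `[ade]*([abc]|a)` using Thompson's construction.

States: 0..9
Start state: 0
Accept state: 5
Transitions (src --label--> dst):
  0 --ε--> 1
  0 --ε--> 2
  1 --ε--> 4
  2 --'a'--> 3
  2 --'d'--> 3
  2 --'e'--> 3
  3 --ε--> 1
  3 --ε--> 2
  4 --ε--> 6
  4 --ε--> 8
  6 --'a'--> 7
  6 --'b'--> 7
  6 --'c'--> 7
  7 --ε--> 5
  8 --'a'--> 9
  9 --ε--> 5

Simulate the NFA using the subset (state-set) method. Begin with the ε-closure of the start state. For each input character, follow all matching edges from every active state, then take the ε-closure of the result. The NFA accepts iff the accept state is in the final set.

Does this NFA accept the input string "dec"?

Answer: ACCEPT

Steps:
start: ε-closure({0}) = {0,1,2,4,6,8}
'd' @ 1: {1,2,3,4,6,8}
'e' @ 2: {1,2,3,4,6,8}
'c' @ 3: {5,7}  (accept∈set)
final: {5,7}; accept 5 in set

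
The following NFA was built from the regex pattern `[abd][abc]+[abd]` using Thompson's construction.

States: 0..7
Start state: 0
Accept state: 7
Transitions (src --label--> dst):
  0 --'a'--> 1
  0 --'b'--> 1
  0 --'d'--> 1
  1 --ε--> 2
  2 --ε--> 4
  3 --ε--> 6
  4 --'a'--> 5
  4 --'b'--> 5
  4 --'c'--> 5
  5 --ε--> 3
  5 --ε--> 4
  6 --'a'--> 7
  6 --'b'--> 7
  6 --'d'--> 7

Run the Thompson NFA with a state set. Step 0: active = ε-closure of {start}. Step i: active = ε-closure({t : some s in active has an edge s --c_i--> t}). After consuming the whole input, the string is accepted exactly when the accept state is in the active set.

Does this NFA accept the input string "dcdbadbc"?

Answer: REJECT

Steps:
initial (ε-close {0}): {0}
'd' @ 1: {1,2,4}
'c' @ 2: {3,4,5,6}
'd' @ 3: {7}  (accept∈set)
'b' @ 4: {}  — no active states
rest 'adbc' ignored (set empty)
final: {}; accept 7 not in set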